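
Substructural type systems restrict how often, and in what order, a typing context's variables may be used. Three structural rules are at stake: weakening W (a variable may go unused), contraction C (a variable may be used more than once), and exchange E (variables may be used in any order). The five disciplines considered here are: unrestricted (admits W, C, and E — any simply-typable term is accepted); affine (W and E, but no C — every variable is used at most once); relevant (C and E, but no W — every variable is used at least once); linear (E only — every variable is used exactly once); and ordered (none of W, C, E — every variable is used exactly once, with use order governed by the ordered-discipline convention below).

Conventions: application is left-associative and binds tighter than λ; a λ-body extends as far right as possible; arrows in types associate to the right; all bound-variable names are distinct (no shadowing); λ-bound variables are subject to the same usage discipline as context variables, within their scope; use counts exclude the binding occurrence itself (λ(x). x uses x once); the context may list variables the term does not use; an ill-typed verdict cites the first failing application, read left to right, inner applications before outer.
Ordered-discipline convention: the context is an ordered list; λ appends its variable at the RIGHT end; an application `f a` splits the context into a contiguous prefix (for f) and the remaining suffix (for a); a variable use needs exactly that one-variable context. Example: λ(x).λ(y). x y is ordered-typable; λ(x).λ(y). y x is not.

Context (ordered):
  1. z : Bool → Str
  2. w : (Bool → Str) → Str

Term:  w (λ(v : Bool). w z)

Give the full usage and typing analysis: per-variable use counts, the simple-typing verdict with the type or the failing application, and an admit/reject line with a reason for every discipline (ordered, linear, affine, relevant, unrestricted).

usage: z=1; w=2; v (λ-bound)=0
uses in reading order: w, w, z
typing: ✓ — Str
ordered: ✗ — w ×2 used more than once (contraction); v never used (weakening)
linear: ✗ — w ×2 used more than once (contraction); v never used (weakening)
affine: ✗ — w ×2 used more than once (contraction)
relevant: ✗ — v never used (weakening)
unrestricted: ✓ — typability at Str is all that's needed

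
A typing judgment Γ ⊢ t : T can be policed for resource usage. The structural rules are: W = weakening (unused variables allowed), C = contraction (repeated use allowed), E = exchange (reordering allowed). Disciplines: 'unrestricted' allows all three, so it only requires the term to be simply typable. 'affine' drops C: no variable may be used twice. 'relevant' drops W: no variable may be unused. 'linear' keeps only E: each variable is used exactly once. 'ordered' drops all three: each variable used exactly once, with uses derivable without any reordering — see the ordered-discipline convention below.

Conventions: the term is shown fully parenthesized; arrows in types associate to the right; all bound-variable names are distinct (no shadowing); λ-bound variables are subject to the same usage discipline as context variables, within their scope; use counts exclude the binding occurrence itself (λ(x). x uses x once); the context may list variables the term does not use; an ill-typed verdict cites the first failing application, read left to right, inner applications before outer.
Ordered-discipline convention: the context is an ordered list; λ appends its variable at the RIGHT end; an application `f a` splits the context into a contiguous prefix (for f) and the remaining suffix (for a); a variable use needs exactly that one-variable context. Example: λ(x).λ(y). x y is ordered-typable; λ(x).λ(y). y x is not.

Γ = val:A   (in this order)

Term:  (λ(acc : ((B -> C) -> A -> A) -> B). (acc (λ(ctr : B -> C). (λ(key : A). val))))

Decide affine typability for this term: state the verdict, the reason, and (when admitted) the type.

yes — no duplicate uses among val, acc, ctr, key; term : (((B -> C) -> A -> A) -> B) -> B
usage: val ×1; acc (λ-bound) ×1; ctr (λ-bound) ×0; key (λ-bound) ×0
use order (left to right): acc, val
typing: the term checks, with type (((B -> C) -> A -> A) -> B) -> B
per-discipline verdicts: ordered ✗ · linear ✗ · affine ✓ · relevant ✗ · unrestricted ✓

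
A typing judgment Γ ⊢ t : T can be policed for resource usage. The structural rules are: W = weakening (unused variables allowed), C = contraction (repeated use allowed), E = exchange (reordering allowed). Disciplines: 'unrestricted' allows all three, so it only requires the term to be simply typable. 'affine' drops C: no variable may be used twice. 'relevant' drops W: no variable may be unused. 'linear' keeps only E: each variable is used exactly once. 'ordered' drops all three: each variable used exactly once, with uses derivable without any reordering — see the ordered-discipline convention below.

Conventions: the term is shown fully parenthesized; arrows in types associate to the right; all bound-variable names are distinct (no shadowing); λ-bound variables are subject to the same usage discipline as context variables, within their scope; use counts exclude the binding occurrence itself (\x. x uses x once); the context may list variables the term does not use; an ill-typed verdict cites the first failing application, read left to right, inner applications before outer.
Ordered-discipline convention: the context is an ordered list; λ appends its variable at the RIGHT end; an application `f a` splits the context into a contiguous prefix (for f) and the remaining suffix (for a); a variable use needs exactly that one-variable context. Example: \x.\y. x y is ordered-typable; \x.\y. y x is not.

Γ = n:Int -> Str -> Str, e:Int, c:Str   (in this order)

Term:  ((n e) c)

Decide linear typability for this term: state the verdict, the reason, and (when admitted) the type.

yes — exactly-once usage across n, e, c; term : Str
usage: n: 1×; e: 1×; c: 1×
left-to-right use order: n, e, c
typing: ✓ — Str
across the five disciplines: ordered ✓, linear ✓, affine ✓, relevant ✓, unrestricted ✓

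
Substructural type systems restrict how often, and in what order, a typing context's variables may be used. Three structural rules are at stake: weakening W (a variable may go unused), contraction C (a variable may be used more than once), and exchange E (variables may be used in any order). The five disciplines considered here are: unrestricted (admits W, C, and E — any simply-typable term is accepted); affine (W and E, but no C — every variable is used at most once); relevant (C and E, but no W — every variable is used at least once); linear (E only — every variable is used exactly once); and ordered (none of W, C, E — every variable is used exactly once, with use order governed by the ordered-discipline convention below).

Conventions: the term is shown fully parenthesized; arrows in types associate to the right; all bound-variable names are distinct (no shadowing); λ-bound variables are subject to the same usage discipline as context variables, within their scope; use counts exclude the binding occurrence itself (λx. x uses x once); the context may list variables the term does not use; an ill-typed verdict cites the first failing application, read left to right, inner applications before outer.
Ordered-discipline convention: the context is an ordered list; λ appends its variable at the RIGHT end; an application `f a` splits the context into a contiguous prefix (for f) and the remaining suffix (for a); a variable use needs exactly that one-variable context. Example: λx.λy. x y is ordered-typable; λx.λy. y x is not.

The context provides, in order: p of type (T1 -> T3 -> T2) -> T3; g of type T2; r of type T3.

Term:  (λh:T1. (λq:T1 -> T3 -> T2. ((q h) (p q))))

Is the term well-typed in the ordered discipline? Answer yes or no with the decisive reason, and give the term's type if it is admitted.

no — uses contraction: q ×2; g, r never used (weakening)
variable uses: p ×1, g ×0, r ×0, h (bound) ×1, q (bound) ×2
order of uses: q, h, p, q
typing: ✓ — T1 -> (T1 -> T3 -> T2) -> T2
summary: ordered ✗; linear ✗; affine ✗; relevant ✗; unrestricted ✓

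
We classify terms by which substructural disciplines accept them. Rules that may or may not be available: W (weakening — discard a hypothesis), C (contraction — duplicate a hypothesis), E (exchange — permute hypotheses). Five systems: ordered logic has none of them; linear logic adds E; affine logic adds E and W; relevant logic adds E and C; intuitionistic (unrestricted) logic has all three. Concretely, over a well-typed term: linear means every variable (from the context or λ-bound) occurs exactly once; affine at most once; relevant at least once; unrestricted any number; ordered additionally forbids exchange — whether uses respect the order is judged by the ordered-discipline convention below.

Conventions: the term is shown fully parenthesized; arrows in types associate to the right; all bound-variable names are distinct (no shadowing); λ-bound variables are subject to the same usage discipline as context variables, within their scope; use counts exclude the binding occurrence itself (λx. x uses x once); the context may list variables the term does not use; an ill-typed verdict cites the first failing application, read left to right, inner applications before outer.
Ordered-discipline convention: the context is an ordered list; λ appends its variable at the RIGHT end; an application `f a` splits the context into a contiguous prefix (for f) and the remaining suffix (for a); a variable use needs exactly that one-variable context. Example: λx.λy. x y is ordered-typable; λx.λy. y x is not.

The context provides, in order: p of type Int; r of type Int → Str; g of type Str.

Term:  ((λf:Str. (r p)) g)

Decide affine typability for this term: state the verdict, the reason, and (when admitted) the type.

yes — p, r, g, f: no repeats, contraction unneeded; term : Str
usage: p: 1, r: 1, g: 1, f (bound): 0
use order (left to right): r, p, g
typing: well-typed — term : Str
across the five disciplines: ordered ✗; linear ✗; affine ✓; relevant ✗; unrestricted ✓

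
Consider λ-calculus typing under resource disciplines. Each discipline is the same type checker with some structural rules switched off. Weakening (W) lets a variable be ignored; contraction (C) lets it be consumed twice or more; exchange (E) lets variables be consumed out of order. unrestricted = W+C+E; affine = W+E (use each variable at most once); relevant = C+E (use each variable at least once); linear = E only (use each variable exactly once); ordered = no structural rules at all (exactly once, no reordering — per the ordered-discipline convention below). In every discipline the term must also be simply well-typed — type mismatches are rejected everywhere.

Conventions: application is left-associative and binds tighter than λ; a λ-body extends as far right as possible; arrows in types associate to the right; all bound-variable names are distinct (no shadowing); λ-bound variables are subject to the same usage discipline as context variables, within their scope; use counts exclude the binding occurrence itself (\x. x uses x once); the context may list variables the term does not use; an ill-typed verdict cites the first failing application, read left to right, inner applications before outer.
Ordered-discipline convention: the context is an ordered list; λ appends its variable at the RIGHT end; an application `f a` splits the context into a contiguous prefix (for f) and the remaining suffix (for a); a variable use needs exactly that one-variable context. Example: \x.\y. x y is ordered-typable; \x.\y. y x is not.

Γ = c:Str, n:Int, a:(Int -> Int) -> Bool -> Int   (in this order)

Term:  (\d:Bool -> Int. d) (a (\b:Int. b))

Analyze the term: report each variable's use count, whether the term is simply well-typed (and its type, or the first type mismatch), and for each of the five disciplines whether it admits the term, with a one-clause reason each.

variable uses: c: 0, n: 0, a: 1, d [bound]: 1, b [bound]: 1
order of uses: d, a, b
typing: the term checks, with type Bool -> Int
ordered: ✗ — unused: c, n — weakening required
linear: ✗ — unused: c, n — weakening required
affine: ✓ — none of c, n, a, d, b used more than once
relevant: ✗ — unused: c, n — weakening required
unrestricted: ✓ — typability at Bool -> Int is all that's needed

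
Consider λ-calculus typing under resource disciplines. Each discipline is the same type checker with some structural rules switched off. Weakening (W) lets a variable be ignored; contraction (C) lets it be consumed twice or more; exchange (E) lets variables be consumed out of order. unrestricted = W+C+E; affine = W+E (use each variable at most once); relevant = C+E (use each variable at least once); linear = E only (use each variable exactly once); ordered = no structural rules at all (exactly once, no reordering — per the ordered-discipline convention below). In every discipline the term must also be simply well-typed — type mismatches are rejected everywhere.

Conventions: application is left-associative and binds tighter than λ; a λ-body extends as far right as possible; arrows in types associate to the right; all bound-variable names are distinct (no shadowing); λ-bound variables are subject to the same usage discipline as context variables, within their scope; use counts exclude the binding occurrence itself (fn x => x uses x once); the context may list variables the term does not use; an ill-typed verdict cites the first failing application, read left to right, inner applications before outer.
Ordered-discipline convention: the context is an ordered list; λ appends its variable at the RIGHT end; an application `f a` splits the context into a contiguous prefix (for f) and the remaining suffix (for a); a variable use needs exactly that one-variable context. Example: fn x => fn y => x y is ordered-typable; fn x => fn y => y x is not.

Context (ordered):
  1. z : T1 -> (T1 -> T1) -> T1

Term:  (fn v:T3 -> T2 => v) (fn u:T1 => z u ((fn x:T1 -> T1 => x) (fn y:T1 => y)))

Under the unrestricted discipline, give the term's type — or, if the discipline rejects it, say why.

not well-typed under unrestricted — the type mismatch rejects it
usage: z: 1, v (bound): 1, u (bound): 1, x (bound): 1, y (bound): 1
uses in reading order: v, z, u, x, y
typing: ill-typed: an application expects T3 -> T2 but receives T1 -> T1
summary: ordered ✗ · linear ✗ · affine ✗ · relevant ✗ · unrestricted ✗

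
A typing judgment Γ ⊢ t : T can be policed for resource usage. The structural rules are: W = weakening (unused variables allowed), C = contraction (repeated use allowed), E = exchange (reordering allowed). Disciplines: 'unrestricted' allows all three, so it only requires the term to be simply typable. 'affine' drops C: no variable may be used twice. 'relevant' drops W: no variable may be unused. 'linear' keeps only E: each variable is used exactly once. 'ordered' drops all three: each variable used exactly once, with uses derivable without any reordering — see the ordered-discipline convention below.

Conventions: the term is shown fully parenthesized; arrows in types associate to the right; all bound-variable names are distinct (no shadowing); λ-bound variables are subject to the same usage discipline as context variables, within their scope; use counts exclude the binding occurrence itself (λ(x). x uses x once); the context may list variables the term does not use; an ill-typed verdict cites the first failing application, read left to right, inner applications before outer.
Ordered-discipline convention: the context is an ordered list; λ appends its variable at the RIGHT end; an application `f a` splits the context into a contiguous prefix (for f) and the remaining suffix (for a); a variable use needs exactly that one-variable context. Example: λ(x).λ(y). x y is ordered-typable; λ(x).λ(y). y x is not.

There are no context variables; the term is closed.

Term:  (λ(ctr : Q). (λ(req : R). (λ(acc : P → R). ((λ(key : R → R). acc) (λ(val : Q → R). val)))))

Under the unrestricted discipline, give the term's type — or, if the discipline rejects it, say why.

not well-typed under unrestricted — not simply typable
counts: ctr (λ-bound) ×0; req (λ-bound) ×0; acc (λ-bound) ×1; key (λ-bound) ×0; val (λ-bound) ×1
left-to-right use order: acc, val
typing: ill-typed: a function awaiting R → R gets (Q → R) → Q → R
per-discipline verdicts: ordered ✗; linear ✗; affine ✗; relevant ✗; unrestricted ✗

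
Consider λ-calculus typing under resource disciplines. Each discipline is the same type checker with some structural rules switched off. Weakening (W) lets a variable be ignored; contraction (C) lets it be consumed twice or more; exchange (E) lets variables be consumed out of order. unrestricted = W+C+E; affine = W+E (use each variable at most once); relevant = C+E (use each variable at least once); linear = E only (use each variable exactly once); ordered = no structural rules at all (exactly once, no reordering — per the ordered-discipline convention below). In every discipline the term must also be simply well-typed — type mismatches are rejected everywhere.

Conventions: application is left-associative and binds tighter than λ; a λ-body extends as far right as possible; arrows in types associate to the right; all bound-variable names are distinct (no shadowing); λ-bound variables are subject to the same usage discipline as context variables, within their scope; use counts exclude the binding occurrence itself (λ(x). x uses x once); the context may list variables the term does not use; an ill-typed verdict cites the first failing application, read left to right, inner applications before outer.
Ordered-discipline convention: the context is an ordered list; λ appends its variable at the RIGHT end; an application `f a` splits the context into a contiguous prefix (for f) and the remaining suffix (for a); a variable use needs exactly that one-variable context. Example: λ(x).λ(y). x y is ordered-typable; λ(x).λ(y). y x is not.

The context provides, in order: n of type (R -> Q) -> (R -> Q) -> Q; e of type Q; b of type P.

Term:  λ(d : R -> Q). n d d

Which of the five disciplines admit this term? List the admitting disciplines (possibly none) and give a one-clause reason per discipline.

admitting disciplines: unrestricted
variable uses: n: 1×, e: 0×, b: 0×, d (λ-bound): 2×
order of uses: n, d, d
typing: ✓ — (R -> Q) -> Q
ordered: ✗, needs contraction — d ×2; e, b left unused
linear: ✗, needs contraction — d ×2; e, b left unused
affine: ✗, needs contraction — d ×2
relevant: ✗, e, b left unused
unrestricted: ✓, type-checks ((R -> Q) -> Q) and nothing is barred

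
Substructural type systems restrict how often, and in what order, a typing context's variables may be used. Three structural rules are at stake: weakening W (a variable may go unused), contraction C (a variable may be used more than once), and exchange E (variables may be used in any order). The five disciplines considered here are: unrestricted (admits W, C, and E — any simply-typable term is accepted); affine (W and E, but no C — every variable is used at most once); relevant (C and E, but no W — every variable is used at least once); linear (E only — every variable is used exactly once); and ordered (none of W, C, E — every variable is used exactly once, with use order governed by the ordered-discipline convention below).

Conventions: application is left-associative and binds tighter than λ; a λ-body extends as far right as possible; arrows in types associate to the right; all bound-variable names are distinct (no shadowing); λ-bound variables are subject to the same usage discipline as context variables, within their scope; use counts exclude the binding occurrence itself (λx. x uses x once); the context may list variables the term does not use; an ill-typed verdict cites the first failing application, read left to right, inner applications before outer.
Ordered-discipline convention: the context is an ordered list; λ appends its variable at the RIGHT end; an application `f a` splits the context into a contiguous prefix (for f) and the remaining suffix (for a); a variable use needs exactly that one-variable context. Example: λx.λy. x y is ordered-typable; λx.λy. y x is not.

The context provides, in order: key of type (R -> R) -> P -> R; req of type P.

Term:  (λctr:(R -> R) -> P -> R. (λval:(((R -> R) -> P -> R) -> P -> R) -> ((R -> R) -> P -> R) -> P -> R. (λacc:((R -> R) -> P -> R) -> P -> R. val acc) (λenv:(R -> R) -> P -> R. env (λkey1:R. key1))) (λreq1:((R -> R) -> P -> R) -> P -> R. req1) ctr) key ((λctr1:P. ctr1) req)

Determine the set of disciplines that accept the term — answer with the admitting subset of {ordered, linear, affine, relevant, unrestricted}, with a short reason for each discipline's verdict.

accepted by: ordered, linear, affine, relevant, unrestricted
use counts: key: 1; req: 1; ctr (λ-bound): 1; val (λ-bound): 1; acc (λ-bound): 1; env (λ-bound): 1; key1 (λ-bound): 1; req1 (λ-bound): 1; ctr1 (λ-bound): 1
left-to-right use order: val, acc, env, key1, req1, ctr, key, ctr1, req
typing: the term checks, with type R
ordered ✓ (key, req, ctr, val, acc, env, key1, req1, ctr1 once each; derivable with no W/C/E)
linear ✓ (each of key, req, ctr, val, acc, env, key1, req1, ctr1 used exactly once)
affine ✓ (key, req, ctr, val, acc, env, key1, req1, ctr1: no repeats, contraction unneeded)
relevant ✓ (none of key, req, ctr, val, acc, env, key1, req1, ctr1 goes unused)
unrestricted ✓ (typability at R is all that's needed)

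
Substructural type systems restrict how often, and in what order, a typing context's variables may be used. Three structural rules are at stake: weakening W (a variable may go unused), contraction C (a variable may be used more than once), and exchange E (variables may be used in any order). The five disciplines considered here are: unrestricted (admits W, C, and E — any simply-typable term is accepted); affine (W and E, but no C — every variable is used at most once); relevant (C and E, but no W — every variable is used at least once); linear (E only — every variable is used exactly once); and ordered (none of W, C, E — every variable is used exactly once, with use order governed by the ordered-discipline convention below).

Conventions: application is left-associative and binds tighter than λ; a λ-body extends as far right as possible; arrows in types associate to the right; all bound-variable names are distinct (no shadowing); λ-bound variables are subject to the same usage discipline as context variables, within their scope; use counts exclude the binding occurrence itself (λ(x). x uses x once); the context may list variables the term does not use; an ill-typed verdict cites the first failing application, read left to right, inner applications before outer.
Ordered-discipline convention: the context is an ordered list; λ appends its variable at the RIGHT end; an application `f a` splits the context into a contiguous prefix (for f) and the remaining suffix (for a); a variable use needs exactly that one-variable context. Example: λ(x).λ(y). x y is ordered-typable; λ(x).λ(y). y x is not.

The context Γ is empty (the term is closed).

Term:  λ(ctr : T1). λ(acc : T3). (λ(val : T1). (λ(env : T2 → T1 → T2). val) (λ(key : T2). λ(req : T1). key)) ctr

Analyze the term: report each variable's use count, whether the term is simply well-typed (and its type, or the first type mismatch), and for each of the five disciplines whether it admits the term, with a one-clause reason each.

use counts: ctr (bound): 1; acc (bound): 0; val (bound): 1; env (bound): 0; key (bound): 1; req (bound): 0
uses in reading order: val, key, ctr
typing: well-typed — term : T1 → T3 → T1
ordered ✗ (needs weakening: acc, env, req unused)
linear ✗ (needs weakening: acc, env, req unused)
affine ✓ (no duplicate uses among ctr, acc, val, env, key, req)
relevant ✗ (needs weakening: acc, env, req unused)
unrestricted ✓ (typability at T1 → T3 → T1 is all that's needed)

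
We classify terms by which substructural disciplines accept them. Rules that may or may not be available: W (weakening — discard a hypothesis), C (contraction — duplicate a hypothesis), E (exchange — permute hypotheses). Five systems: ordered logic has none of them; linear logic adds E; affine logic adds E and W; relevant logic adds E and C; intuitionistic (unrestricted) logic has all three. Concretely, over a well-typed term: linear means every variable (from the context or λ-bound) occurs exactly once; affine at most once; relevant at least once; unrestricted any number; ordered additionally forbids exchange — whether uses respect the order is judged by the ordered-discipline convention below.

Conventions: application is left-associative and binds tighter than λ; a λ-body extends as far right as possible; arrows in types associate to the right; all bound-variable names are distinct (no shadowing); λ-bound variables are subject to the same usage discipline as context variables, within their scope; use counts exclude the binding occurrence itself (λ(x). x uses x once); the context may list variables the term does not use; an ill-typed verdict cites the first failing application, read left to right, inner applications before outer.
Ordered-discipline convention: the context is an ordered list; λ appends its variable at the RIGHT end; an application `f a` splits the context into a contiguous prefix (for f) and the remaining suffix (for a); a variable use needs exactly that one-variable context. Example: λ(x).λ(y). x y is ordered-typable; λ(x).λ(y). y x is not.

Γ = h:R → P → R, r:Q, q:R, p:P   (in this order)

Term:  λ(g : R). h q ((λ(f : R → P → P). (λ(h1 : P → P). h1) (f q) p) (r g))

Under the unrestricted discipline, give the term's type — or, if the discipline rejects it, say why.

not well-typed under unrestricted — fails simple typing
variable uses: h ×1, r ×1, q ×2, p ×1, g (bound) ×1, f (bound) ×1, h1 (bound) ×1
uses in reading order: h, q, h1, f, q, p, r, g
typing: ill-typed: applying a non-function (Q)
summary: ordered ✗ · linear ✗ · affine ✗ · relevant ✗ · unrestricted ✗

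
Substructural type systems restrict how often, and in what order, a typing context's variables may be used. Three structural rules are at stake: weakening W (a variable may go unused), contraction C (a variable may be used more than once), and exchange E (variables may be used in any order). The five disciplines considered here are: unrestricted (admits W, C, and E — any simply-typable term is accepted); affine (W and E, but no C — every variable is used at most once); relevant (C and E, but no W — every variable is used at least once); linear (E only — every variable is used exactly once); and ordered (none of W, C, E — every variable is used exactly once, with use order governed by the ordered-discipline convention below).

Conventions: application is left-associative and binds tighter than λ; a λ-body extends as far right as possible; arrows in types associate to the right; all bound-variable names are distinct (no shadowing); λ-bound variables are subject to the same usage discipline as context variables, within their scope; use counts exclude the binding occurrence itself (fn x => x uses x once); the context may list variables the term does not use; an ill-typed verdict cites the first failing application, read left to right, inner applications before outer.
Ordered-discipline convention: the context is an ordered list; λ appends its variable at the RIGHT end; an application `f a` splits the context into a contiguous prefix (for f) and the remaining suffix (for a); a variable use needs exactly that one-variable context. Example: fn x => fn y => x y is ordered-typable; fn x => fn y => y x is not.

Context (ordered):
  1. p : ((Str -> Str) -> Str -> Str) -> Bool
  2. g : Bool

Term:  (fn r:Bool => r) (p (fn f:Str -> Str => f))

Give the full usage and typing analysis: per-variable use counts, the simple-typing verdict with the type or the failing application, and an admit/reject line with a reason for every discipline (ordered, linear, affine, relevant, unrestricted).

counts: p ×1, g ×0, r [bound] ×1, f [bound] ×1
use order (left to right): r, p, f
typing: well-typed at Bool
ordered: ✗ — needs weakening: g unused
linear: ✗ — needs weakening: g unused
affine: ✓ — at most one use each (p, g, r, f)
relevant: ✗ — needs weakening: g unused
unrestricted: ✓ — typability at Bool is all that's needed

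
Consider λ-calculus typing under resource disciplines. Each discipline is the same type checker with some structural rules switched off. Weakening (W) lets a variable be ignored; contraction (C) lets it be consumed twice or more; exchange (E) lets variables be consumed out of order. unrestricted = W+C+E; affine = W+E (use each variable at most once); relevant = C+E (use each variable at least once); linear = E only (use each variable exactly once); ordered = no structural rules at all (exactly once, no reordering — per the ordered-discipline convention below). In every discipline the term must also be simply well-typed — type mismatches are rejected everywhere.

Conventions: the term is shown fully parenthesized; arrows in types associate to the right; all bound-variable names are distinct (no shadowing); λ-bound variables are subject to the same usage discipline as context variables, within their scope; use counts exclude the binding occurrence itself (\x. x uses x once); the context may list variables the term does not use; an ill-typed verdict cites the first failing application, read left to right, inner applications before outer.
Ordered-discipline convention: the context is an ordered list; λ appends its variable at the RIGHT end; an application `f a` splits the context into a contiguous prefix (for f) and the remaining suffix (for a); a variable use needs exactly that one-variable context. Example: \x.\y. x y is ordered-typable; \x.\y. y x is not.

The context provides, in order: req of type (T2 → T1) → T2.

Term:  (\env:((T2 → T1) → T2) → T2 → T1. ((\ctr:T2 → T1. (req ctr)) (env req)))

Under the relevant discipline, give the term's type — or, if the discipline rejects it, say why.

term : (((T2 → T1) → T2) → T2 → T1) → T2
variable uses: req=2, env [bound]=1, ctr [bound]=1
order of uses: req, ctr, env, req
typing: well-typed at (((T2 → T1) → T2) → T2 → T1) → T2
across the five disciplines: ordered ✗ | linear ✗ | affine ✗ | relevant ✓ | unrestricted ✓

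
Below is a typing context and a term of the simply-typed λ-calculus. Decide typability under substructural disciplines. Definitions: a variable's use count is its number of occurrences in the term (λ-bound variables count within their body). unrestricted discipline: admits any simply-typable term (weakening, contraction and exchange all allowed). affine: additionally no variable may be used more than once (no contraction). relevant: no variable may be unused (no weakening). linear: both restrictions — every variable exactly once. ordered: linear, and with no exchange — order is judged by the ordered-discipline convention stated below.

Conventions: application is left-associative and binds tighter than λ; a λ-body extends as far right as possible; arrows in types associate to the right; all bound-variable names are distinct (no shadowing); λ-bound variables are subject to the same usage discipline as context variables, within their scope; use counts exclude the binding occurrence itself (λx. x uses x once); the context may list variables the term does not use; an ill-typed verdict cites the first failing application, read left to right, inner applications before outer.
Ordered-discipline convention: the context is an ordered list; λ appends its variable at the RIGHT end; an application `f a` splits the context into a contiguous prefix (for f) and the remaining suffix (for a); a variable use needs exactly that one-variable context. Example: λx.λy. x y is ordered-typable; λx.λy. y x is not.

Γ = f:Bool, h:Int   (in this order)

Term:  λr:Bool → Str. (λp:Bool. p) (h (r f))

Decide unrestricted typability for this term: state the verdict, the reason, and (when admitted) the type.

no — a type mismatch blocks all five
usage: f=1, h=1, r [bound]=1, p [bound]=1
left-to-right use order: p, h, r, f
typing: ill-typed: non-arrow in function slot: Int
all disciplines: ordered ✗; linear ✗; affine ✗; relevant ✗; unrestricted ✗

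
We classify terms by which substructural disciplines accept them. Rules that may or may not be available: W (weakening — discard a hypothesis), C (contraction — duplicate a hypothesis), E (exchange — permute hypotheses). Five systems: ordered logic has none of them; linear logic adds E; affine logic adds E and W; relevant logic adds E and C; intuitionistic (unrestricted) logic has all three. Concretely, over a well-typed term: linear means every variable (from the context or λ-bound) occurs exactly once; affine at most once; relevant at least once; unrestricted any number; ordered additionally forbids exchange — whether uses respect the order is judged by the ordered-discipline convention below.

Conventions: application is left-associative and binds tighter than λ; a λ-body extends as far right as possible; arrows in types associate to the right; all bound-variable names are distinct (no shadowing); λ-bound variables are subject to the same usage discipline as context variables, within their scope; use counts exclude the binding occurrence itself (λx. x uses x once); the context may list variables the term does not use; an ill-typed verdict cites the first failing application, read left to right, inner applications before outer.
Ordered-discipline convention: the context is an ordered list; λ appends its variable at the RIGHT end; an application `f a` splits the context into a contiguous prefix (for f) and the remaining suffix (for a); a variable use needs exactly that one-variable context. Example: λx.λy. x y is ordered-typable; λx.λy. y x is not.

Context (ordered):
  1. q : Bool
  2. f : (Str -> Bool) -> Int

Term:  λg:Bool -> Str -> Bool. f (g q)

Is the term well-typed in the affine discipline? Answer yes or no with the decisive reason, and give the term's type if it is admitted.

yes — no duplicate uses among q, f, g; term : (Bool -> Str -> Bool) -> Int
use counts: q: 1×; f: 1×; g (bound): 1×
use order (left to right): f, g, q
typing: the term checks, with type (Bool -> Str -> Bool) -> Int
all disciplines: ordered ✗, linear ✓, affine ✓, relevant ✓, unrestricted ✓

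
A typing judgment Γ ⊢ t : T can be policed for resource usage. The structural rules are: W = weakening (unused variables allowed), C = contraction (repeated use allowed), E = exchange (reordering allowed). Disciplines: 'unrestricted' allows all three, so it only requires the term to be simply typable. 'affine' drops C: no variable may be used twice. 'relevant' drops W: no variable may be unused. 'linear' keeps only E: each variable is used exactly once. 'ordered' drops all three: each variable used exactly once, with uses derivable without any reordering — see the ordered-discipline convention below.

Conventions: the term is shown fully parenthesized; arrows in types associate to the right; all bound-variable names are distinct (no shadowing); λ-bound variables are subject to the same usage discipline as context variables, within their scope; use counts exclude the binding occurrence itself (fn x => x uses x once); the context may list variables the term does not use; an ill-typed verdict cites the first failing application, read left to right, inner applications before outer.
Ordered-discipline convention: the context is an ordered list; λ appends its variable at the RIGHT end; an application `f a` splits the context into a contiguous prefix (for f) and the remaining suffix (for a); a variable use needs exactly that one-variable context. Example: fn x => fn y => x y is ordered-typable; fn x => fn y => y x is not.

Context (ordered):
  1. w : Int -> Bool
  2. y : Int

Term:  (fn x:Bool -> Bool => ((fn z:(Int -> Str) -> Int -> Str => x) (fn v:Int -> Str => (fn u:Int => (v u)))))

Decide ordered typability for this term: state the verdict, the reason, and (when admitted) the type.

no — w, y, z left unused
counts: w=0, y=0, x (bound)=1, z (bound)=0, v (bound)=1, u (bound)=1
left-to-right use order: x, v, u
typing: well-typed — term : (Bool -> Bool) -> Bool -> Bool
across the five disciplines: ordered ✗, linear ✗, affine ✓, relevant ✗, unrestricted ✓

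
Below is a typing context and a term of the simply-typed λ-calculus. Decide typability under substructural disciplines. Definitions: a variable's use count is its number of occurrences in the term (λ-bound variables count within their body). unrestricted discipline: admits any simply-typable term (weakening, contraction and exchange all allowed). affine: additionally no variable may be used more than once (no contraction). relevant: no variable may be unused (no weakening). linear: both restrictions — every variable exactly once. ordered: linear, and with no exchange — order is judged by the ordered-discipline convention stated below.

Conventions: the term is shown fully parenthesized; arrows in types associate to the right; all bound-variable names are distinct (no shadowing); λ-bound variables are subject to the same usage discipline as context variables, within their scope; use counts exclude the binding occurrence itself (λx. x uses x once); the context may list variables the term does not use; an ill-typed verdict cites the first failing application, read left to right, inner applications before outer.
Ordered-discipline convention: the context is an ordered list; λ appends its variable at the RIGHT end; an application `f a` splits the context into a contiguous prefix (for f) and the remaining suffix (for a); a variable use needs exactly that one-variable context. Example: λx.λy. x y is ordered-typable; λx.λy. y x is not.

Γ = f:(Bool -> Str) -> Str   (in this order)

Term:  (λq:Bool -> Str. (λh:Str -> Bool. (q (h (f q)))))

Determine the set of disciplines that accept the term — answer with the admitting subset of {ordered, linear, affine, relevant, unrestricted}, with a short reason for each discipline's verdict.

accepted by: relevant, unrestricted
variable uses: f ×1, q (bound) ×2, h (bound) ×1
order of uses: q, h, f, q
typing: ✓ — (Bool -> Str) -> (Str -> Bool) -> Str
ordered: ✗ — needs contraction — q ×2
linear: ✗ — needs contraction — q ×2
affine: ✗ — needs contraction — q ×2
relevant: ✓ — at least one use each (f, q, h)
unrestricted: ✓ — simply typable at (Bool -> Str) -> (Str -> Bool) -> Str; W, C, E all held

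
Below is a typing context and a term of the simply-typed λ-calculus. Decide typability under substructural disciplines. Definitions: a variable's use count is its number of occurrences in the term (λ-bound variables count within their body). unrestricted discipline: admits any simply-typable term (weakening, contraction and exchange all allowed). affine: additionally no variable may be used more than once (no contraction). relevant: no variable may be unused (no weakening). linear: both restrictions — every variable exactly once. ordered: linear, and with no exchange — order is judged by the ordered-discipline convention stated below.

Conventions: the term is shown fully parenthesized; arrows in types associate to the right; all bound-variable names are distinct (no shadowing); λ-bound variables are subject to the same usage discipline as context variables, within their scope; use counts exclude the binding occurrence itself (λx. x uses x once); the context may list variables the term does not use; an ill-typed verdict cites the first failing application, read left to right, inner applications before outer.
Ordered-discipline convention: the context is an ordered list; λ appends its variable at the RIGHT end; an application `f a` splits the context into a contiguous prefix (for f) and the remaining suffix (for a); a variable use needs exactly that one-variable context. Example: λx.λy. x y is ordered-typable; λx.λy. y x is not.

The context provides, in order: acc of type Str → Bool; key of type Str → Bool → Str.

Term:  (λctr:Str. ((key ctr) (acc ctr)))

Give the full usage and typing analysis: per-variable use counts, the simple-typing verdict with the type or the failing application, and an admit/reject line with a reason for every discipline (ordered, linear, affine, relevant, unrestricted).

use counts: acc=1, key=1, ctr (λ-bound)=2
use order (left to right): key, ctr, acc, ctr
typing: the term checks, with type Str → Str
ordered: ✗ — ctr ×2 used more than once (contraction)
linear: ✗ — ctr ×2 used more than once (contraction)
affine: ✗ — ctr ×2 used more than once (contraction)
relevant: ✓ — at least one use each (acc, key, ctr)
unrestricted: ✓ — typability at Str → Str is all that's needed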